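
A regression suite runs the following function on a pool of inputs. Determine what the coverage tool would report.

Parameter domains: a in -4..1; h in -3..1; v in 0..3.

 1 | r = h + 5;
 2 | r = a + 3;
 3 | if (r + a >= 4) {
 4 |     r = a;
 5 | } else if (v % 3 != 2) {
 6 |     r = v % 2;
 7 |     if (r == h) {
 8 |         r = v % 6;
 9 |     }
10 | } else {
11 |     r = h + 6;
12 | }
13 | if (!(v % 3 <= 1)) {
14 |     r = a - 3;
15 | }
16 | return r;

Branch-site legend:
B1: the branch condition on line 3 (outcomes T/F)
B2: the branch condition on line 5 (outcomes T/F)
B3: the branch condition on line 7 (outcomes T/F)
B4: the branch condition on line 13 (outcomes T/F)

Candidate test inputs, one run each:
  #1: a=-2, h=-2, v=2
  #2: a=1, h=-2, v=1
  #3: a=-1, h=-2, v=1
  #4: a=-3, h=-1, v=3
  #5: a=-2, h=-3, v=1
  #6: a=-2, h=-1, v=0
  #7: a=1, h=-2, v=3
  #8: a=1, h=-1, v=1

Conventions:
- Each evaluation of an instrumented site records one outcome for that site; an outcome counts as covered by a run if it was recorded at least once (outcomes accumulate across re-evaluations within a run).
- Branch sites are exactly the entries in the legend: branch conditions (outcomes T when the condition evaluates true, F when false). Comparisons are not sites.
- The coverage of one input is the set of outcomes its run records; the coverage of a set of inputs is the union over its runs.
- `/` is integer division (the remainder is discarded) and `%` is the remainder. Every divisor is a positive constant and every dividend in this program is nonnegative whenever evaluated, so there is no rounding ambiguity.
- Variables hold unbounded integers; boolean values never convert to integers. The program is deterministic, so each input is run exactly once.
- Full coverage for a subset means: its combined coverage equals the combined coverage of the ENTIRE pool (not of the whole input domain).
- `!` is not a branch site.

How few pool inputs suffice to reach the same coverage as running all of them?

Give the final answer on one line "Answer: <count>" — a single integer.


run #1 (a=-2, h=-2, v=2) records B1=F, B2=F, B4=T
run #2 (a=1, h=-2, v=1) records B1=T, B4=F
run #3 (a=-1, h=-2, v=1) records B1=F, B2=T, B3=F, B4=F
run #4 (a=-3, h=-1, v=3) records B1=F, B2=T, B3=F, B4=F
run #5 (a=-2, h=-3, v=1) records B1=F, B2=T, B3=F, B4=F
run #6 (a=-2, h=-1, v=0) records B1=F, B2=T, B3=F, B4=F
run #7 (a=1, h=-2, v=3) records B1=T, B4=F
run #8 (a=1, h=-1, v=1) records B1=T, B4=F
pool-wide coverage (7 outcomes): B1=T, B1=F, B2=T, B2=F, B3=F, B4=T, B4=F
no size-1 subset reaches all 7 outcomes (best union: 4/7)
no size-2 subset reaches all 7 outcomes (best union: 6/7)
inputs {1, 2, 3} (size 3) cover everything; no size-3 subset with a lexicographically smaller index list covers all 7
Answer: 3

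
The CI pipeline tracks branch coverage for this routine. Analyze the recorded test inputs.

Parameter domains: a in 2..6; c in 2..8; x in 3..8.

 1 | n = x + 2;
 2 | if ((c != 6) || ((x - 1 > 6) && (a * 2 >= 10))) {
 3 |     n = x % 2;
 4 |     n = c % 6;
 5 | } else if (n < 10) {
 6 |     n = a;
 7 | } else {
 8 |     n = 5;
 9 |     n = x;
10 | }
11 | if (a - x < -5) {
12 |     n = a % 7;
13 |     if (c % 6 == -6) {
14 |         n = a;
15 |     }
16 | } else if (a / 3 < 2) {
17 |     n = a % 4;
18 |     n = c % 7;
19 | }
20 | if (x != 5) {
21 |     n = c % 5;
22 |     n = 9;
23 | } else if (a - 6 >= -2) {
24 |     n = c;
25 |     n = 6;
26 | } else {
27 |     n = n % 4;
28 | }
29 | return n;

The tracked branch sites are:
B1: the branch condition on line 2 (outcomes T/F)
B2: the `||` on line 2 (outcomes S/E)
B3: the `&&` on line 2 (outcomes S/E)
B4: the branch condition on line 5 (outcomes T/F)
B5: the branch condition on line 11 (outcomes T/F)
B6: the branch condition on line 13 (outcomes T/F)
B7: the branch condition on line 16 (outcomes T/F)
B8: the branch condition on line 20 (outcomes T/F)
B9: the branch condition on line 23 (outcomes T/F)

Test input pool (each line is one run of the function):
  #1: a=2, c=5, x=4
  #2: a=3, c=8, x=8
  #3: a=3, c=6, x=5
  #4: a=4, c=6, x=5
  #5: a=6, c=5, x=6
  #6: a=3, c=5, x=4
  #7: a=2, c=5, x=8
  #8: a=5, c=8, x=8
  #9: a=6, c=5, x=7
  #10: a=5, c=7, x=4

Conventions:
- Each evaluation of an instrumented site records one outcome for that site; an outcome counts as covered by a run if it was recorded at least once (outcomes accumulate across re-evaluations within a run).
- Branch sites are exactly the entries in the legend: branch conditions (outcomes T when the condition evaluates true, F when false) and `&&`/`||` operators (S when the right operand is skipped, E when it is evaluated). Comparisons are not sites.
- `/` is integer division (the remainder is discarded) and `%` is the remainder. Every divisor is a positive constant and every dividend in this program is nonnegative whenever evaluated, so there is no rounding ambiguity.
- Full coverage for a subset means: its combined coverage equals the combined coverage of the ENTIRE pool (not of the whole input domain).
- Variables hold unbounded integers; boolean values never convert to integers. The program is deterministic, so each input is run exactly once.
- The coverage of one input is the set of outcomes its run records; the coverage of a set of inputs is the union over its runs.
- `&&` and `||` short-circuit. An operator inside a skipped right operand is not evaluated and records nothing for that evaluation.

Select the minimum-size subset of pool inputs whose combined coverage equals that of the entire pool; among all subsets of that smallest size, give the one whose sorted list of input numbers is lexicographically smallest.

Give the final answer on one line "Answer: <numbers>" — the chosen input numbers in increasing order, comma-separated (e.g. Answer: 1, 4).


test 1 (a=2, c=5, x=4) fires B2->S, B1->T, B5->F, B7->T, B8->T; hits B1=T, B2=S, B5=F, B7=T, B8=T
test 2 (a=3, c=8, x=8) fires B2->S, B1->T, B5->F, B7->T, B8->T; hits B1=T, B2=S, B5=F, B7=T, B8=T
test 3 (a=3, c=6, x=5) fires B2->E, B3->S, B1->F, B4->T, B5->F, B7->T, B8->F, B9->F; hits B1=F, B2=E, B3=S, B4=T, B5=F, B7=T, B8=F, B9=F
test 4 (a=4, c=6, x=5) fires B2->E, B3->S, B1->F, B4->T, B5->F, B7->T, B8->F, B9->T; hits B1=F, B2=E, B3=S, B4=T, B5=F, B7=T, B8=F, B9=T
test 5 (a=6, c=5, x=6) fires B2->S, B1->T, B5->F, B7->F, B8->T; hits B1=T, B2=S, B5=F, B7=F, B8=T
test 6 (a=3, c=5, x=4) fires B2->S, B1->T, B5->F, B7->T, B8->T; hits B1=T, B2=S, B5=F, B7=T, B8=T
test 7 (a=2, c=5, x=8) fires B2->S, B1->T, B5->T, B6->F, B8->T; hits B1=T, B2=S, B5=T, B6=F, B8=T
test 8 (a=5, c=8, x=8) fires B2->S, B1->T, B5->F, B7->T, B8->T; hits B1=T, B2=S, B5=F, B7=T, B8=T
test 9 (a=6, c=5, x=7) fires B2->S, B1->T, B5->F, B7->F, B8->T; hits B1=T, B2=S, B5=F, B7=F, B8=T
test 10 (a=5, c=7, x=4) fires B2->S, B1->T, B5->F, B7->T, B8->T; hits B1=T, B2=S, B5=F, B7=T, B8=T
the full pool covers 15 outcomes: B1=T, B1=F, B2=S, B2=E, B3=S, B4=T, B5=T, B5=F, B6=F, B7=T, B7=F, B8=T, B8=F, B9=T, B9=F
every size-1 subset falls short of the 15 outcomes (best: 8/15)
every size-2 subset falls short of the 15 outcomes (best: 13/15)
every size-3 subset falls short of the 15 outcomes (best: 14/15)
at size 4, {3, 4, 5, 7} reaches all 15 outcomes; every lexicographically earlier size-4 subset fails
Answer: 3, 4, 5, 7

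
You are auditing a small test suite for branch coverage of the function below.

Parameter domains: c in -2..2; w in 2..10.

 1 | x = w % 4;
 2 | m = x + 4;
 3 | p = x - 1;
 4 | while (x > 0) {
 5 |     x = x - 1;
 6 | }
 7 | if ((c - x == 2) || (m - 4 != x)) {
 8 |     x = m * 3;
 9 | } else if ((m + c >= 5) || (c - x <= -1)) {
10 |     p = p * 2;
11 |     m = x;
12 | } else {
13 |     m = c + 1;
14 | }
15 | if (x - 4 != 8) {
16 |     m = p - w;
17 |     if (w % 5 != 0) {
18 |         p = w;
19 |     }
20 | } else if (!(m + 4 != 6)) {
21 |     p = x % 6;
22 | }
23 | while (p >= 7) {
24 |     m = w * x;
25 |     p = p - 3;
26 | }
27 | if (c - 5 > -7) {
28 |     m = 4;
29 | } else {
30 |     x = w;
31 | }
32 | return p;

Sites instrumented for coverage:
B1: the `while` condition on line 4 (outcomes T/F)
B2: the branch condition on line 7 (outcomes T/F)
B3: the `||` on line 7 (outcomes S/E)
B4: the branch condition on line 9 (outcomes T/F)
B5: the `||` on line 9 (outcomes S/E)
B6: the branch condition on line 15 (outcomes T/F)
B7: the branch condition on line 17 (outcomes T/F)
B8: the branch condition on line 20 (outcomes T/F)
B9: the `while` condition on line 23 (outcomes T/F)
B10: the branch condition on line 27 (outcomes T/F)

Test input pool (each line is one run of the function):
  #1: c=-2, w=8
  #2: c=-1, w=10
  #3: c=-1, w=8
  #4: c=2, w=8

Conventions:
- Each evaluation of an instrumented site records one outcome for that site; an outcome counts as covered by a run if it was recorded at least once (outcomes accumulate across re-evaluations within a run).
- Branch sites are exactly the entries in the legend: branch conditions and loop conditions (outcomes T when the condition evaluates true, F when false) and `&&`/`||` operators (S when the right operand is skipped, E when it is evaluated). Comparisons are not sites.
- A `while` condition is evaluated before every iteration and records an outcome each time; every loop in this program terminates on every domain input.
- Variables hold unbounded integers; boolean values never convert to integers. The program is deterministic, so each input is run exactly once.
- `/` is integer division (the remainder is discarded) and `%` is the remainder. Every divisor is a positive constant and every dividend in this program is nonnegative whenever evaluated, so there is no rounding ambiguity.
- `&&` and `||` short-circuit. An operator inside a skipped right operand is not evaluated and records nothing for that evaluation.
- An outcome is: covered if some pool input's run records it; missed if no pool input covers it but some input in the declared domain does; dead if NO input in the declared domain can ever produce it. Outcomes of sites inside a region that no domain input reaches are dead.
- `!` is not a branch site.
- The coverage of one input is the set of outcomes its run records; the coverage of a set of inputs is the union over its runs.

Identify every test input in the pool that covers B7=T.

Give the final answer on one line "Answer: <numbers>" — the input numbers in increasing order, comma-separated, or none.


input #1 (c=-2, w=8): covers B7=T
input #2 (c=-1, w=10): misses B7=T
input #3 (c=-1, w=8): covers B7=T
input #4 (c=2, w=8): misses B7=T
Answer: 1, 3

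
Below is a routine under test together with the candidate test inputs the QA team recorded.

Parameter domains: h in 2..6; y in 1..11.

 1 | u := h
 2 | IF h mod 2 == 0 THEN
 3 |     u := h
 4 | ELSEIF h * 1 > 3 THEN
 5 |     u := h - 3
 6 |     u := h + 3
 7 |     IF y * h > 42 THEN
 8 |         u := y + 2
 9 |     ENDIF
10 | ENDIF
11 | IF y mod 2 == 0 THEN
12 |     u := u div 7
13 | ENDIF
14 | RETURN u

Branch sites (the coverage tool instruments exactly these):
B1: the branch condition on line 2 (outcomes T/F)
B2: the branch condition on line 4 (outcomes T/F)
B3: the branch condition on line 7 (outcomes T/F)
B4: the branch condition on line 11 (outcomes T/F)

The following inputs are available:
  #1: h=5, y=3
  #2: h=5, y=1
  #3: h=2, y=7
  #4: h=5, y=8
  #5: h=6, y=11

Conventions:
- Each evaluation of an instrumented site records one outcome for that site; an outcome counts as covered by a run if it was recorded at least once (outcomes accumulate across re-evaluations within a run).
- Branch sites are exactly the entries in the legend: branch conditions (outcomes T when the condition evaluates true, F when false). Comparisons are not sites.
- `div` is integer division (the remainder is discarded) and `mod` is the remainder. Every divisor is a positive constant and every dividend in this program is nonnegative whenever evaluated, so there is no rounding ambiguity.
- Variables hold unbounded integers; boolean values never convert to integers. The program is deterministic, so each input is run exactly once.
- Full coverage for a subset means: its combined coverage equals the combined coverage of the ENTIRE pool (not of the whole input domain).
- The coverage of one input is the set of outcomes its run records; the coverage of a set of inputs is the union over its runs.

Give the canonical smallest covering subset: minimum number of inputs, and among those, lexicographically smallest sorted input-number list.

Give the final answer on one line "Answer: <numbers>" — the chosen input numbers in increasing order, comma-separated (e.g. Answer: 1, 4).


input #1 (h=5, y=3): events B1->F, B2->T, B3->F, B4->F; covers B1=F, B2=T, B3=F, B4=F
input #2 (h=5, y=1): events B1->F, B2->T, B3->F, B4->F; covers B1=F, B2=T, B3=F, B4=F
input #3 (h=2, y=7): events B1->T, B4->F; covers B1=T, B4=F
input #4 (h=5, y=8): events B1->F, B2->T, B3->F, B4->T; covers B1=F, B2=T, B3=F, B4=T
input #5 (h=6, y=11): events B1->T, B4->F; covers B1=T, B4=F
pool-wide coverage (6 outcomes): B1=T, B1=F, B2=T, B3=F, B4=T, B4=F
checked all size-1 subsets: none covers 6 outcomes (max 4/6)
size 2: inputs {3, 4} cover all 6 outcomes, and no lexicographically smaller subset of this size does
Answer: 3, 4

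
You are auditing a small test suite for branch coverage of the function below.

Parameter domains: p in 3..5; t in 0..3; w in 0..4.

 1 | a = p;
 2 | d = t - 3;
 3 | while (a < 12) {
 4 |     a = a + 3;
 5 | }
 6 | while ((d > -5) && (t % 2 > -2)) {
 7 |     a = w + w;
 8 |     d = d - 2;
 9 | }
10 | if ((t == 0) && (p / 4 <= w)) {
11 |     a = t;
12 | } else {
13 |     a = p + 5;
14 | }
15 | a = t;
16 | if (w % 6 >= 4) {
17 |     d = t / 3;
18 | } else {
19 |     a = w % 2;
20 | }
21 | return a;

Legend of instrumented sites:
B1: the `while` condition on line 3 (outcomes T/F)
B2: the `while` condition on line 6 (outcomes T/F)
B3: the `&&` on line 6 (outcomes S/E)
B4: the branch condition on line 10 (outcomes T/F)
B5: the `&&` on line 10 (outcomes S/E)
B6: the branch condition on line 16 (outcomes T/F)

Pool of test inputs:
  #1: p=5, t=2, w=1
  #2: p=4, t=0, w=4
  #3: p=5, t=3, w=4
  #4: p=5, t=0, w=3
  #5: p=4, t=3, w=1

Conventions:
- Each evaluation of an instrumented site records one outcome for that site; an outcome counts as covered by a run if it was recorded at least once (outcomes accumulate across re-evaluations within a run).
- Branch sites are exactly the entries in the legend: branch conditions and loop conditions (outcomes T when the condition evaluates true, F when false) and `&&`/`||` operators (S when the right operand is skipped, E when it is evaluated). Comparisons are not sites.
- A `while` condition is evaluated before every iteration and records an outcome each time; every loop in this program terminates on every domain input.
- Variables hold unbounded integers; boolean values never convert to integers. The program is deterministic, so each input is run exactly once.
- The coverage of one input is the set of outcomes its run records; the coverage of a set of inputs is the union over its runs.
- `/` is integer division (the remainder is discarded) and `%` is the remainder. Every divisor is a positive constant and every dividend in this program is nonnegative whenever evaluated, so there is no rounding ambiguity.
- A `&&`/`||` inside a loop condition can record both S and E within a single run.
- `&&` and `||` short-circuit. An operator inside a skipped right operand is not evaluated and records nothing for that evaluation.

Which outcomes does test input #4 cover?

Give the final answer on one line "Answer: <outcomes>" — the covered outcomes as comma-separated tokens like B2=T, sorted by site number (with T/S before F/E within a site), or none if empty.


Tracing the run of input #4 (p=5, t=0, w=3):
  B1->T, B1->T, B1->T, B1->F, B3->E, B2->T, B3->S, B2->F, B5->E, B4->T
  B6->F
as a set, this run covers: B1=T, B1=F, B2=T, B2=F, B3=S, B3=E, B4=T, B5=E, B6=F
Answer: B1=T, B1=F, B2=T, B2=F, B3=S, B3=E, B4=T, B5=E, B6=F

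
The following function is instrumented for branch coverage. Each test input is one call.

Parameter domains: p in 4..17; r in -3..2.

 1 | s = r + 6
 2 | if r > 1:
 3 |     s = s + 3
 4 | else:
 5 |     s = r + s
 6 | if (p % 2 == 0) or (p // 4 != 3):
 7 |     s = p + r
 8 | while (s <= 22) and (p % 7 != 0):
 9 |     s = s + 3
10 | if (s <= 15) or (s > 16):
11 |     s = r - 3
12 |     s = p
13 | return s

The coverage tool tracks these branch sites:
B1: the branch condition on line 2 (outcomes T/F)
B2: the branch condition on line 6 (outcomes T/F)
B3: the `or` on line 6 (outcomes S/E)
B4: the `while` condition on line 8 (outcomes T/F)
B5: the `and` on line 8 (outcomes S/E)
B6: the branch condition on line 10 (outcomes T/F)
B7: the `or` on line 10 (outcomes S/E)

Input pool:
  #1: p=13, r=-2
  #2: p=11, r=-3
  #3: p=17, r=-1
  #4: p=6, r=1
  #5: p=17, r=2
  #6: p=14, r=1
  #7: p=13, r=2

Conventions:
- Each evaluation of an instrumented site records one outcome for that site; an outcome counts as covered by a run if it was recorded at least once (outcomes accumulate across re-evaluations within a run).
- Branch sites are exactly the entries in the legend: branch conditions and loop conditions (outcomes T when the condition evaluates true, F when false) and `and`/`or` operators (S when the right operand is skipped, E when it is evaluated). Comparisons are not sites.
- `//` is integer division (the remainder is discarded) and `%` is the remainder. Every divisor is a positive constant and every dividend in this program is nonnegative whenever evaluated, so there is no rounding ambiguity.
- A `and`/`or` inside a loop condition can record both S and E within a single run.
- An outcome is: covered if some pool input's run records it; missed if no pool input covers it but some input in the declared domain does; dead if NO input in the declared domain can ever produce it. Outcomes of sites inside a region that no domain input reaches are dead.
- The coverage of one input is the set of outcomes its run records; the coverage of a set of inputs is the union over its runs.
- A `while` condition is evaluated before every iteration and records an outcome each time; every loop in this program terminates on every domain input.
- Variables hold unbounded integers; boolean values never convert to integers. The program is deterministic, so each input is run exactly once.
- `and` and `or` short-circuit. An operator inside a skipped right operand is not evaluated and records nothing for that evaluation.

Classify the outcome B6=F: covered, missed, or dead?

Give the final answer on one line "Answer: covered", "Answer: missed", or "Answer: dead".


no pool input records B6=F
but domain input (p=14, r=2) does record it -> reachable, so missed
Answer: missed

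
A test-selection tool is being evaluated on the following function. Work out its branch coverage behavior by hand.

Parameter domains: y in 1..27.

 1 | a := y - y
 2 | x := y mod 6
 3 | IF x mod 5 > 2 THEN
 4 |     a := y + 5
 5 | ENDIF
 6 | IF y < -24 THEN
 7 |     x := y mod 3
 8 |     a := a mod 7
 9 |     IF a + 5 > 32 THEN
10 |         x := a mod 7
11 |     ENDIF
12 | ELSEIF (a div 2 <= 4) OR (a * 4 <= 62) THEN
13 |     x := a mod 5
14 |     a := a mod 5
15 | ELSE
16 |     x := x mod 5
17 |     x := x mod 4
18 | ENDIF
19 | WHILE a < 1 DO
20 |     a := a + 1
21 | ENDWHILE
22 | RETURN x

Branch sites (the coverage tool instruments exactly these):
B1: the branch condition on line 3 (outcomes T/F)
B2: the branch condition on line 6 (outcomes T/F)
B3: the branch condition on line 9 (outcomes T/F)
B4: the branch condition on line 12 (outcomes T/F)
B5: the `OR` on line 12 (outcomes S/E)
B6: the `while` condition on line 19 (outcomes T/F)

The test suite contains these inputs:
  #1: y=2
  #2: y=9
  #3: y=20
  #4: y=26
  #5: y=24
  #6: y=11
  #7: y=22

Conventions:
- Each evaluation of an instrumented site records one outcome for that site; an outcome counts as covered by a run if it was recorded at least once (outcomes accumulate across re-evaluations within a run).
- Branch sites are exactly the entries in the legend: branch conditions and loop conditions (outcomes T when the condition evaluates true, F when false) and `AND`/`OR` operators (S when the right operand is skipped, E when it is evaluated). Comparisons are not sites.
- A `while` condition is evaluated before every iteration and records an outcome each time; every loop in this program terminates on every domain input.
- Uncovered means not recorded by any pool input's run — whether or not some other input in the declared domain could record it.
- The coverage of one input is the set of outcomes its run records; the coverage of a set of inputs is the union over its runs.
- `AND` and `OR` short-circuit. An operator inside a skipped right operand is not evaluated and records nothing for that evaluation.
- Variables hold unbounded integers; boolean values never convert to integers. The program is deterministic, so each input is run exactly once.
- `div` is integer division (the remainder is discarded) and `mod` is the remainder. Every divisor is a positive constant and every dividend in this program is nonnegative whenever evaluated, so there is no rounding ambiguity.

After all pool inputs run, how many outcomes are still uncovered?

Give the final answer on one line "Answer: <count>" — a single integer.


#1 (y=2) -> B1->F, B2->F, B5->S, B4->T, B6->T, B6->F; covered: B1=F, B2=F, B4=T, B5=S, B6=T, B6=F
#2 (y=9) -> B1->T, B2->F, B5->E, B4->T, B6->F; covered: B1=T, B2=F, B4=T, B5=E, B6=F
#3 (y=20) -> B1->F, B2->F, B5->S, B4->T, B6->T, B6->F; covered: B1=F, B2=F, B4=T, B5=S, B6=T, B6=F
#4 (y=26) -> B1->F, B2->F, B5->S, B4->T, B6->T, B6->F; covered: B1=F, B2=F, B4=T, B5=S, B6=T, B6=F
#5 (y=24) -> B1->F, B2->F, B5->S, B4->T, B6->T, B6->F; covered: B1=F, B2=F, B4=T, B5=S, B6=T, B6=F
#6 (y=11) -> B1->F, B2->F, B5->S, B4->T, B6->T, B6->F; covered: B1=F, B2=F, B4=T, B5=S, B6=T, B6=F
#7 (y=22) -> B1->T, B2->F, B5->E, B4->F, B6->F; covered: B1=T, B2=F, B4=F, B5=E, B6=F
union over the pool: B1=T, B1=F, B2=F, B4=T, B4=F, B5=S, B5=E, B6=T, B6=F
uncovered (3 of 12): B2=T, B3=T, B3=F
Answer: 3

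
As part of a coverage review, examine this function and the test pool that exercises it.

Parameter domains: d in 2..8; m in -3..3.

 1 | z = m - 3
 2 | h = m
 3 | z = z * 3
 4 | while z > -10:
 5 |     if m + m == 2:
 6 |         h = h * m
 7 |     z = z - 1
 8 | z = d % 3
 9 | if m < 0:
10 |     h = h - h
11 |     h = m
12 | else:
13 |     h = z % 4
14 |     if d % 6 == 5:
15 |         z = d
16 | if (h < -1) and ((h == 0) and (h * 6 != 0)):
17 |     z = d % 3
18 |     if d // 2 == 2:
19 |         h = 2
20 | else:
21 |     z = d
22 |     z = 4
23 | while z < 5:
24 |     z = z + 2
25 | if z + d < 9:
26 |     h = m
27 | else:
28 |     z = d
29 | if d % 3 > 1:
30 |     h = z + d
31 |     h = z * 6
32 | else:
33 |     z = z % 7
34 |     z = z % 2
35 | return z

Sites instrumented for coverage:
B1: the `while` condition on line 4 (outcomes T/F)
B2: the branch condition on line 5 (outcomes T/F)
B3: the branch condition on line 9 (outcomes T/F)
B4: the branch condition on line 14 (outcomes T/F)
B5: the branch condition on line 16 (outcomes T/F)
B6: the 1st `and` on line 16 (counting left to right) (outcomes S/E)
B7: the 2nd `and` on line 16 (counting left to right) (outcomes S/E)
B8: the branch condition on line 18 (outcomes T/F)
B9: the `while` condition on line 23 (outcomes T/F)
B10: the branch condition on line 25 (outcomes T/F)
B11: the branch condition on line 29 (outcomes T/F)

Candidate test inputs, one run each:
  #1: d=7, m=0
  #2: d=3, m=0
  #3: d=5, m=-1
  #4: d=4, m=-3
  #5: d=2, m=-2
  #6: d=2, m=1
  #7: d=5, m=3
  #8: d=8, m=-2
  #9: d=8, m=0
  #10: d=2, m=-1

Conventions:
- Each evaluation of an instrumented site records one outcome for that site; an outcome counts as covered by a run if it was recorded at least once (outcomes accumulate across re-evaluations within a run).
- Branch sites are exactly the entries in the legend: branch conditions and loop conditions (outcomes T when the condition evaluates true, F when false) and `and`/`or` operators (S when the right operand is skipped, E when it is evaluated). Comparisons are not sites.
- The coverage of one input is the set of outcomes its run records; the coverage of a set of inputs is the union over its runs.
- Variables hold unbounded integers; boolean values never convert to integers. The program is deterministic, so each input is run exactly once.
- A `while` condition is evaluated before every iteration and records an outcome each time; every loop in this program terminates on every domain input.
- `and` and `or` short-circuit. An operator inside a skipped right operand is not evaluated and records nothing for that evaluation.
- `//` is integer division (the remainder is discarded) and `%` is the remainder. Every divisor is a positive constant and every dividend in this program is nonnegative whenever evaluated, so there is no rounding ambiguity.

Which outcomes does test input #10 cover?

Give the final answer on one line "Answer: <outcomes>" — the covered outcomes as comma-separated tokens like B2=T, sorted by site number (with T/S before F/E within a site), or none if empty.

Simulating input #10 (d=2, m=-1) step by step:
  B1->F, B3->T, B6->S, B5->F, B9->T, B9->F, B10->T, B11->T
deduplicating events, the covered set is: B1=F, B3=T, B5=F, B6=S, B9=T, B9=F, B10=T, B11=T

Answer: B1=F, B3=T, B5=F, B6=S, B9=T, B9=F, B10=T, B11=T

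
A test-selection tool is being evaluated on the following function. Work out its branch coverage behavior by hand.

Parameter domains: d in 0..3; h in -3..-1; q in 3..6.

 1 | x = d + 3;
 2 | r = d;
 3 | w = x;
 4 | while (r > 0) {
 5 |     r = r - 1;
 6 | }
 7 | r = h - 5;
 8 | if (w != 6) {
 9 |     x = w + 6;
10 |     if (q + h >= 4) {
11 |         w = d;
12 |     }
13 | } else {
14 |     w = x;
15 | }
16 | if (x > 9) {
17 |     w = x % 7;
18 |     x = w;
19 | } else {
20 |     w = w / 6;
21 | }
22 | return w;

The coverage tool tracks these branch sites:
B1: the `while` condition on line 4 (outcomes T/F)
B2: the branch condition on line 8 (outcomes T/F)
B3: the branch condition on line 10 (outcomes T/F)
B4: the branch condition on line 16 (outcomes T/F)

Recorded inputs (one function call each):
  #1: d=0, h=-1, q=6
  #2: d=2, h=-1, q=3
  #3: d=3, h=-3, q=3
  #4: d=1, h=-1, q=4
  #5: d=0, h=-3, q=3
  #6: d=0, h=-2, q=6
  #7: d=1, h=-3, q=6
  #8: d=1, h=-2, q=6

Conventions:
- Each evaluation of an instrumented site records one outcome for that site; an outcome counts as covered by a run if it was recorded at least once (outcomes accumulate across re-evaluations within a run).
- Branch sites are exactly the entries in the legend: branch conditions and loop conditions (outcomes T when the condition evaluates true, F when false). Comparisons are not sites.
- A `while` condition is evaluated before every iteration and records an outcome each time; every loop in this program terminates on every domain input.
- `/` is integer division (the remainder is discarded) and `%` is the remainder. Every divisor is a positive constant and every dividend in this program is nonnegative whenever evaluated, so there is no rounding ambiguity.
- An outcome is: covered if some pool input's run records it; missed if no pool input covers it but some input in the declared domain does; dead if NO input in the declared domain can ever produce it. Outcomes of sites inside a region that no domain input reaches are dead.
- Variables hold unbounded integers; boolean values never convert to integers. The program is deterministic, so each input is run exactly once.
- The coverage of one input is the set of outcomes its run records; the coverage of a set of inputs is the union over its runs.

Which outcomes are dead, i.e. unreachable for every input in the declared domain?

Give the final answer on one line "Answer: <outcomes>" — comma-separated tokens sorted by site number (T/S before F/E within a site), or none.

sweeping the full domain (48 inputs) for each outcome:
  reachable outcomes have witnesses, e.g. B1=T (e.g. d=1, h=-3, q=3), B1=F (e.g. d=0, h=-3, q=3), B2=T (e.g. d=0, h=-3, q=3), B2=F (e.g. d=3, h=-3, q=3)

Answer: none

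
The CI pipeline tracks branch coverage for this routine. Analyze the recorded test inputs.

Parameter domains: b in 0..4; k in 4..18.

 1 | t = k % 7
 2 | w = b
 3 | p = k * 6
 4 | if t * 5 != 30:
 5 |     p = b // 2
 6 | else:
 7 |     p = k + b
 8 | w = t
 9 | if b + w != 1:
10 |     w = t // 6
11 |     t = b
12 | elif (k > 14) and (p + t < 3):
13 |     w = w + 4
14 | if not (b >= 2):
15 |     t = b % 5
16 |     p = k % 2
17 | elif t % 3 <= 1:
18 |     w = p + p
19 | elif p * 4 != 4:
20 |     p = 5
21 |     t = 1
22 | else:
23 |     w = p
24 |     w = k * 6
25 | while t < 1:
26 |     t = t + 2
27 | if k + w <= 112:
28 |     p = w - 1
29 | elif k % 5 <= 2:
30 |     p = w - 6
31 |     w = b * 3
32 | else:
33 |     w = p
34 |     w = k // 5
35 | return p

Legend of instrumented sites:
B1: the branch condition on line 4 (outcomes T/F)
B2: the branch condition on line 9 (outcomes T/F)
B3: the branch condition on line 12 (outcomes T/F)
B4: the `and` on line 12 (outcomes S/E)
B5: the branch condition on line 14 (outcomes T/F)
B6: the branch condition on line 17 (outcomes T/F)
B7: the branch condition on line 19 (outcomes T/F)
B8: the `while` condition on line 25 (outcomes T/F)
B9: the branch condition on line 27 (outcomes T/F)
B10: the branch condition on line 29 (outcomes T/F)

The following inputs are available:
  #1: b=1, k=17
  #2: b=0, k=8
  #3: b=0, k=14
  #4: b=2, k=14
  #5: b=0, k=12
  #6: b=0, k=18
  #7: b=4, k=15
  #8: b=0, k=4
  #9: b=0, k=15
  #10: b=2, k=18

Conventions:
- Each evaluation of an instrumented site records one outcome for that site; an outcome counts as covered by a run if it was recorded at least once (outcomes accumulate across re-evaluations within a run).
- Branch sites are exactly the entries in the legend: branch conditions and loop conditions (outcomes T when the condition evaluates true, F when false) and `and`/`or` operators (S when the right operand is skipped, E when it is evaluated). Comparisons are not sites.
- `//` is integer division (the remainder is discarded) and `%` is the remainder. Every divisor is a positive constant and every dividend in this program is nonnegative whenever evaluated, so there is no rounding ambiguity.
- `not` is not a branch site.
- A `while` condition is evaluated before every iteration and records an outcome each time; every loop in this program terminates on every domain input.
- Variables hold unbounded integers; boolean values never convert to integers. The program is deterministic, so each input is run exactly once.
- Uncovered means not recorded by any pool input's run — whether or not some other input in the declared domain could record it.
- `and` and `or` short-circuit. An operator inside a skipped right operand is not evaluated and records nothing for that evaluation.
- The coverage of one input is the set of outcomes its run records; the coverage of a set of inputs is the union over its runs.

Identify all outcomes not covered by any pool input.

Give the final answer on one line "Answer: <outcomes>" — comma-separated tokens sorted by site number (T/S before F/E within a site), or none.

test 1 (b=1, k=17) hits B1=T, B2=T, B5=T, B8=F, B9=T
test 2 (b=0, k=8) hits B1=T, B2=F, B3=F, B4=S, B5=T, B8=T, B8=F, B9=T
test 3 (b=0, k=14) hits B1=T, B2=T, B5=T, B8=T, B8=F, B9=T
test 4 (b=2, k=14) hits B1=T, B2=T, B5=F, B6=F, B7=F, B8=F, B9=T
test 5 (b=0, k=12) hits B1=T, B2=T, B5=T, B8=T, B8=F, B9=T
test 6 (b=0, k=18) hits B1=T, B2=T, B5=T, B8=T, B8=F, B9=T
test 7 (b=4, k=15) hits B1=T, B2=T, B5=F, B6=T, B8=F, B9=T
test 8 (b=0, k=4) hits B1=T, B2=T, B5=T, B8=T, B8=F, B9=T
test 9 (b=0, k=15) hits B1=T, B2=F, B3=T, B4=E, B5=T, B8=T, B8=F, B9=T
test 10 (b=2, k=18) hits B1=T, B2=T, B5=F, B6=F, B7=F, B8=F, B9=F, B10=F
union over the pool: B1=T, B2=T, B2=F, B3=T, B3=F, B4=S, B4=E, B5=T, B5=F, B6=T, B6=F, B7=F, B8=T, B8=F, B9=T, B9=F, B10=F
uncovered (3 of 20): B1=F, B7=T, B10=T

Answer: B1=F, B7=T, B10=T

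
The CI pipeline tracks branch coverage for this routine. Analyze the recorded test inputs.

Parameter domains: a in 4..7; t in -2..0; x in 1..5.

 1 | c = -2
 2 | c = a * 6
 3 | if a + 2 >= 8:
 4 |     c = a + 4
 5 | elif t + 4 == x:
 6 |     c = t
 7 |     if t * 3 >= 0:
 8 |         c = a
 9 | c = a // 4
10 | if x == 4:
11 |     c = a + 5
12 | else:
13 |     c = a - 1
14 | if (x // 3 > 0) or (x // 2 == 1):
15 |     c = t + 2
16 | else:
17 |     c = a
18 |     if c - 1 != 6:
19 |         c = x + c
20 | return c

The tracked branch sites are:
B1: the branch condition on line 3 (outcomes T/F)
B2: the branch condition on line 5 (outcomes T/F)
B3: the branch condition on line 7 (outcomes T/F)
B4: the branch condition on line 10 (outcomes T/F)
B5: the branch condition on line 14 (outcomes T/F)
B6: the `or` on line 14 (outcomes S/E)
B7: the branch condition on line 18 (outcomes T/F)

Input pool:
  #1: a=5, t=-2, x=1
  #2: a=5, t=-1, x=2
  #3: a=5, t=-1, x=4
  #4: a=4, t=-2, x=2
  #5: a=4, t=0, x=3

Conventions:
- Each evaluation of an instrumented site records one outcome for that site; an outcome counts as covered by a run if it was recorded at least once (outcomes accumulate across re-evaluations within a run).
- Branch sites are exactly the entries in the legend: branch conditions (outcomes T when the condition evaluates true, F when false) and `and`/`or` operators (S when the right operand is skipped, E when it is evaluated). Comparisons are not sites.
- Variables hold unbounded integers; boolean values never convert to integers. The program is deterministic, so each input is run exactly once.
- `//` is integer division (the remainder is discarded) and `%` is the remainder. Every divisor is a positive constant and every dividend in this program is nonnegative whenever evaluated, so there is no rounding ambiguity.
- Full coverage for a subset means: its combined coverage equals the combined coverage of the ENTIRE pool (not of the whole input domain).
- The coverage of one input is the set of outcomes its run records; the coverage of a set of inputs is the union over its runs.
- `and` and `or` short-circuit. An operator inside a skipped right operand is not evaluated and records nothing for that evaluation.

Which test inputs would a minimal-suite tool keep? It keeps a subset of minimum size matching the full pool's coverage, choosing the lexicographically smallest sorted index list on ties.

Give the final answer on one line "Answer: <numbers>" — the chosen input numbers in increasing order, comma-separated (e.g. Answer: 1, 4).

test 1 (a=5, t=-2, x=1) hits B1=F, B2=F, B4=F, B5=F, B6=E, B7=T
test 2 (a=5, t=-1, x=2) hits B1=F, B2=F, B4=F, B5=T, B6=E
test 3 (a=5, t=-1, x=4) hits B1=F, B2=F, B4=T, B5=T, B6=S
test 4 (a=4, t=-2, x=2) hits B1=F, B2=T, B3=F, B4=F, B5=T, B6=E
test 5 (a=4, t=0, x=3) hits B1=F, B2=F, B4=F, B5=T, B6=S
the full pool covers 11 outcomes: B1=F, B2=T, B2=F, B3=F, B4=T, B4=F, B5=T, B5=F, B6=S, B6=E, B7=T
every size-1 subset falls short of the 11 outcomes (best: 6/11)
every size-2 subset falls short of the 11 outcomes (best: 9/11)
size 3: inputs {1, 3, 4} cover all 11 outcomes, and no lexicographically smaller subset of this size does

Answer: 1, 3, 4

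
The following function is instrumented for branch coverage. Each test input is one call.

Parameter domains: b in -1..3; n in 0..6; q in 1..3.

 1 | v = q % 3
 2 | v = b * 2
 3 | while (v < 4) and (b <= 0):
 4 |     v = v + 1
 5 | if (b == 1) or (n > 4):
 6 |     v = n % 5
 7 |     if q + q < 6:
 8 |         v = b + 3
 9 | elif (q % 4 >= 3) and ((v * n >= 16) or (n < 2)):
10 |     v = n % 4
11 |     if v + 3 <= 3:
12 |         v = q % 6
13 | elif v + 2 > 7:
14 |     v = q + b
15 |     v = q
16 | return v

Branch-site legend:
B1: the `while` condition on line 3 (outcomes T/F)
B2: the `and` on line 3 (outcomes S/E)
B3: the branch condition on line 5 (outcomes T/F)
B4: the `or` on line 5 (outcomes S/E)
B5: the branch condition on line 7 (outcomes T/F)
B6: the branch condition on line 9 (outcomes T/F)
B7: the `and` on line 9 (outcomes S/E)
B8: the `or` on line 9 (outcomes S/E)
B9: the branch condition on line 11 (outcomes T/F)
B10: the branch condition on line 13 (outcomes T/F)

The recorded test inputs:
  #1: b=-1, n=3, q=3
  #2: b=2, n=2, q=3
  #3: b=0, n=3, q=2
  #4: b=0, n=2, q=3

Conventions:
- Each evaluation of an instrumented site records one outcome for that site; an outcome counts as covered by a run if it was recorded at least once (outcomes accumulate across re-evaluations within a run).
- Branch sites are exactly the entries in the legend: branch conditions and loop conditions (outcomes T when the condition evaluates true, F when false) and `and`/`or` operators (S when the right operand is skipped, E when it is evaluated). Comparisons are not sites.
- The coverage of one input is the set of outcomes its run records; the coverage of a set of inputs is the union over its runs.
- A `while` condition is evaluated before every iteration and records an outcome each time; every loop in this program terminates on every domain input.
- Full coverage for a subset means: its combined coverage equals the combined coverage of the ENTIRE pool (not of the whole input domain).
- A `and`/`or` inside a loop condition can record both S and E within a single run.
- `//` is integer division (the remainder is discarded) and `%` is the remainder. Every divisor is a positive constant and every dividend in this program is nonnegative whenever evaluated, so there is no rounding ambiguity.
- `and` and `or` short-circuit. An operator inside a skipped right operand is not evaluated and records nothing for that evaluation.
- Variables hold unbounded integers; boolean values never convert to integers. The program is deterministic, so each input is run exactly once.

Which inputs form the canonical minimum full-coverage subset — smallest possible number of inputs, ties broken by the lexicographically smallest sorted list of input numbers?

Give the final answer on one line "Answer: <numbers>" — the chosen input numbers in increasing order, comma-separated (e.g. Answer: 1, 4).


input #1, b=-1, n=3, q=3: events B2->E, B1->T, B2->E, B1->T, B2->E, B1->T, B2->E, B1->T, B2->E, B1->T, B2->E, B1->T, B2->S, B1->F, ...; outcomes B1=T, B1=F, B2=S, B2=E, B3=F, B4=E, B6=F, B7=E, B8=E, B10=F
input #2, b=2, n=2, q=3: events B2->S, B1->F, B4->E, B3->F, B7->E, B8->E, B6->F, B10->F; outcomes B1=F, B2=S, B3=F, B4=E, B6=F, B7=E, B8=E, B10=F
input #3, b=0, n=3, q=2: events B2->E, B1->T, B2->E, B1->T, B2->E, B1->T, B2->E, B1->T, B2->S, B1->F, B4->E, B3->F, B7->S, B6->F, ...; outcomes B1=T, B1=F, B2=S, B2=E, B3=F, B4=E, B6=F, B7=S, B10=F
input #4, b=0, n=2, q=3: events B2->E, B1->T, B2->E, B1->T, B2->E, B1->T, B2->E, B1->T, B2->S, B1->F, B4->E, B3->F, B7->E, B8->E, ...; outcomes B1=T, B1=F, B2=S, B2=E, B3=F, B4=E, B6=F, B7=E, B8=E, B10=F
union over all inputs: B1=T, B1=F, B2=S, B2=E, B3=F, B4=E, B6=F, B7=S, B7=E, B8=E, B10=F (11 outcomes)
checked all size-1 subsets: none covers 11 outcomes (max 10/11)
the canonical winner is {1, 3}: size 2, full 11-outcome coverage, earliest index list among size-2 covers
Answer: 1, 3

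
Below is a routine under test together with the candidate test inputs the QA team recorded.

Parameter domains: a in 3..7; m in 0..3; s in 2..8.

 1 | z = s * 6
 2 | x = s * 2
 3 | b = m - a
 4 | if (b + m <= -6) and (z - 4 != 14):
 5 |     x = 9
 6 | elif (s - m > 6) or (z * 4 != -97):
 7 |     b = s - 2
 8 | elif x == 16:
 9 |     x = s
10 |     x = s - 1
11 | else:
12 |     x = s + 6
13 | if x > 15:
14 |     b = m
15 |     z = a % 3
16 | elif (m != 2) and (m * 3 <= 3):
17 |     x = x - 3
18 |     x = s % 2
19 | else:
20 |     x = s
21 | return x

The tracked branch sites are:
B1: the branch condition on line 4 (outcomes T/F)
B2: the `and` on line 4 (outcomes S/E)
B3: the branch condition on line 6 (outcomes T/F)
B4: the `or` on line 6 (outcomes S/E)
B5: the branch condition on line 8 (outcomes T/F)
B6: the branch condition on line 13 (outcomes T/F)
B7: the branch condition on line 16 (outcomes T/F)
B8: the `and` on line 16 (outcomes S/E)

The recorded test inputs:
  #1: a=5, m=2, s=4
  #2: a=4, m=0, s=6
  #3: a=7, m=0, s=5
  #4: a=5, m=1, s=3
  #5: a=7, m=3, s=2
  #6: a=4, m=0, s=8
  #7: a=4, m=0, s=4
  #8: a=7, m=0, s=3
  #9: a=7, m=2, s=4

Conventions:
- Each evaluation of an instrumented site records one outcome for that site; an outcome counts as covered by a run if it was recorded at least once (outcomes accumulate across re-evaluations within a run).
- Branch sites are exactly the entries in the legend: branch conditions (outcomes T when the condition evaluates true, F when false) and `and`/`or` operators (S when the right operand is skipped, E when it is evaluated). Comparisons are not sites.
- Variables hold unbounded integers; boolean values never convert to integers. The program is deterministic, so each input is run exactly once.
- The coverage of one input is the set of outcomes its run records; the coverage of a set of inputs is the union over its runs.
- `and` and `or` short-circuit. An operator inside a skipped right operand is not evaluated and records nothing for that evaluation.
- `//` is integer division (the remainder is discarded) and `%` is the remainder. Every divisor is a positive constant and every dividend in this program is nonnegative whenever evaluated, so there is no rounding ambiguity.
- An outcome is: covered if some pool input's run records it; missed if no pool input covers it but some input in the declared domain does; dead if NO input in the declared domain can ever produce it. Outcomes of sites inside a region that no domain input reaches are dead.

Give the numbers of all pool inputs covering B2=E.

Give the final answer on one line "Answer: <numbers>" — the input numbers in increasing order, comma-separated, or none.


input #1 (a=5, m=2, s=4): does not record B2=E
input #2 (a=4, m=0, s=6): does not record B2=E
input #3 (a=7, m=0, s=5): records B2=E
input #4 (a=5, m=1, s=3): does not record B2=E
input #5 (a=7, m=3, s=2): does not record B2=E
input #6 (a=4, m=0, s=8): does not record B2=E
input #7 (a=4, m=0, s=4): does not record B2=E
input #8 (a=7, m=0, s=3): records B2=E
input #9 (a=7, m=2, s=4): does not record B2=E
Answer: 3, 8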